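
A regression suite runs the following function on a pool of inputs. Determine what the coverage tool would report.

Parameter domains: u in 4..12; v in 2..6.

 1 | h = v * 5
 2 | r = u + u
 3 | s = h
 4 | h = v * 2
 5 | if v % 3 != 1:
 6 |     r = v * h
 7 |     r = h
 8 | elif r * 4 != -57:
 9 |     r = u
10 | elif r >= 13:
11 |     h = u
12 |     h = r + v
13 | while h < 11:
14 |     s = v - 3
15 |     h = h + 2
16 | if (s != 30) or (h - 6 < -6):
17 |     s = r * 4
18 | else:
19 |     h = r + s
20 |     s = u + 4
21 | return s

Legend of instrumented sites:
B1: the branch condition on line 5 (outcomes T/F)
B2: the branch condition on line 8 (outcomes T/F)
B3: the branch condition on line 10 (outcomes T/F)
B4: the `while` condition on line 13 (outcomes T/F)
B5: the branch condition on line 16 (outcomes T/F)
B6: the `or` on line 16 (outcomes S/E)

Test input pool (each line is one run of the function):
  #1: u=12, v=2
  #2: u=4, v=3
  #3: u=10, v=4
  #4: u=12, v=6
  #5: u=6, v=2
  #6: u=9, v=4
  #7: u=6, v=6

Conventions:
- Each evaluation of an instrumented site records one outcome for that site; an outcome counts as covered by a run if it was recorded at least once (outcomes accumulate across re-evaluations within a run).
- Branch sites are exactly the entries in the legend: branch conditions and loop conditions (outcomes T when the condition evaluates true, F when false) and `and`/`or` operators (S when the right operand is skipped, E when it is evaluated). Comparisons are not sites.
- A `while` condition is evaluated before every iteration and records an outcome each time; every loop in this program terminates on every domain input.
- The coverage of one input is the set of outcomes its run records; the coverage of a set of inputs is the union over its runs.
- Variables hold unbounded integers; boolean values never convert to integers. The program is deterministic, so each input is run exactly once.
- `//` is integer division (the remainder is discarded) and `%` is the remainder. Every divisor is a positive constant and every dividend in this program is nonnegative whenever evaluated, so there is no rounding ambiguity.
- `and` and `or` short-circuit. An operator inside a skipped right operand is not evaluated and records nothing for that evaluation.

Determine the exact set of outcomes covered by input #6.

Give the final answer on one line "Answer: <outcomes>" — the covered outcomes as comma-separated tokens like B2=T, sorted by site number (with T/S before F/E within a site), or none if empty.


Simulating input #6 (u=9, v=4) step by step:
  B1->F, B2->T, B4->T, B4->T, B4->F, B6->S, B5->T
as a set, this run covers: B1=F, B2=T, B4=T, B4=F, B5=T, B6=S
Answer: B1=F, B2=T, B4=T, B4=F, B5=T, B6=S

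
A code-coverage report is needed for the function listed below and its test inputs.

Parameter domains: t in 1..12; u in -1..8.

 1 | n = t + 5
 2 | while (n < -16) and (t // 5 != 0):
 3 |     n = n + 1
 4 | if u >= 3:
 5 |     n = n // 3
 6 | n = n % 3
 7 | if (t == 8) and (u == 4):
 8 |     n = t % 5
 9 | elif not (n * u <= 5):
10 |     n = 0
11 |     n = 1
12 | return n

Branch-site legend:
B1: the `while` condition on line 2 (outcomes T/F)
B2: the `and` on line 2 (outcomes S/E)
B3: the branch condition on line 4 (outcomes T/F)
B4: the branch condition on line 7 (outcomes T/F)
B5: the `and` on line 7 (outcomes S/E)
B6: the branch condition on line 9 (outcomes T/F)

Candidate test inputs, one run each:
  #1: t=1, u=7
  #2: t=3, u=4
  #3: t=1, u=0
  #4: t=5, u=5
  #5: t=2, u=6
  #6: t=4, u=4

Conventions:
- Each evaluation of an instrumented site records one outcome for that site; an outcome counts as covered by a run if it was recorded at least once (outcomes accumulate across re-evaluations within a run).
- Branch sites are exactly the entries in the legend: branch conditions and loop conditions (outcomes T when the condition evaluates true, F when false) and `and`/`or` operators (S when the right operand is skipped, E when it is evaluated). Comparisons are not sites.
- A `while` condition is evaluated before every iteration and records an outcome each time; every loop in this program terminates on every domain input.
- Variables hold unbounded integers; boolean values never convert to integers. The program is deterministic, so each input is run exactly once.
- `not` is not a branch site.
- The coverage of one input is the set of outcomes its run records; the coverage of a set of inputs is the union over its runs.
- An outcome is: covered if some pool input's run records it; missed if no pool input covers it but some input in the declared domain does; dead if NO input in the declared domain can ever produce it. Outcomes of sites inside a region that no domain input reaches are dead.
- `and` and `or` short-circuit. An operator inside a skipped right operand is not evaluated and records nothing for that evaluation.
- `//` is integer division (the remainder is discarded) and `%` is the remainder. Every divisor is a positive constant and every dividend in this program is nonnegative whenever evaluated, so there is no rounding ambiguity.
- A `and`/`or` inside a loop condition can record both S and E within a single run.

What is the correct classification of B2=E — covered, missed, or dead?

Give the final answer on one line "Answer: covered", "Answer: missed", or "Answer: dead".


no pool input records B2=E
checking all 120 inputs in the declared domain: B2=E is never recorded -> dead
Answer: dead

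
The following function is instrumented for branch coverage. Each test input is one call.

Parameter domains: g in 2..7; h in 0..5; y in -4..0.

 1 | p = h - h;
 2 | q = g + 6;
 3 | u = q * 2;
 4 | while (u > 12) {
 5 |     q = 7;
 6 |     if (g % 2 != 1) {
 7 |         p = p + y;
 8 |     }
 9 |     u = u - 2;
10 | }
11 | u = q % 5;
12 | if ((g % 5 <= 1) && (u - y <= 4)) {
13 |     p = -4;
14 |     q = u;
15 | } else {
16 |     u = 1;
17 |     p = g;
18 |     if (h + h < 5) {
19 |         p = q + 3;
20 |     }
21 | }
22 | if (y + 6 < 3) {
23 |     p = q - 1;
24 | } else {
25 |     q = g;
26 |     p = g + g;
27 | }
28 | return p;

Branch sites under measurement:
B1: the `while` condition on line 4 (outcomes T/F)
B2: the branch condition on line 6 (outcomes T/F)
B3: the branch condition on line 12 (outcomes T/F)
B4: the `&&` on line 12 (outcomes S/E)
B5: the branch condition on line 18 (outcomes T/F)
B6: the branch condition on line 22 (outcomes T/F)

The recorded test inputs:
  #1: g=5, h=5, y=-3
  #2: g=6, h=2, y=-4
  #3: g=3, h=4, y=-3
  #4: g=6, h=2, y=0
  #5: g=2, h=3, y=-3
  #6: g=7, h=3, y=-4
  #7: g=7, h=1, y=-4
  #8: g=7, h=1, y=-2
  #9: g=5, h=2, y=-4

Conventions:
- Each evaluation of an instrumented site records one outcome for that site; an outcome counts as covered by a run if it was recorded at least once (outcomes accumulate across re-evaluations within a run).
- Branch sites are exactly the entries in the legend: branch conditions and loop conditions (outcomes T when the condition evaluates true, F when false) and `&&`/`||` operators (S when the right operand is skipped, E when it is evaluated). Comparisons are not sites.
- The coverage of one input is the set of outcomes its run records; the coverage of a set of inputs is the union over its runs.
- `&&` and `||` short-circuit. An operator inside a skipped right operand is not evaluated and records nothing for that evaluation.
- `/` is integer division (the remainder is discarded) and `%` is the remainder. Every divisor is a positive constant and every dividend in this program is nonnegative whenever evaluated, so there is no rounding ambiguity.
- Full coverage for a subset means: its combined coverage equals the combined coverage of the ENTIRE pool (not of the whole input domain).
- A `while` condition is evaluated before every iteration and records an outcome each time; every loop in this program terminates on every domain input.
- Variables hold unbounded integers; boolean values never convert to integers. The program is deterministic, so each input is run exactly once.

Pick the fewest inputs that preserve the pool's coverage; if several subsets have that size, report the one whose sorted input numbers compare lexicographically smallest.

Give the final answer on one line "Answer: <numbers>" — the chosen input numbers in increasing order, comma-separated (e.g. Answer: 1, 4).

test 1 (g=5, h=5, y=-3) fires B1->T, B2->F, B1->T, B2->F, B1->T, B2->F, B1->T, B2->F, B1->T, B2->F, B1->F, B4->E, B3->F, B5->F, ...; hits B1=T, B1=F, B2=F, B3=F, B4=E, B5=F, B6=F
test 2 (g=6, h=2, y=-4) fires B1->T, B2->T, B1->T, B2->T, B1->T, B2->T, B1->T, B2->T, B1->T, B2->T, B1->T, B2->T, B1->F, B4->E, ...; hits B1=T, B1=F, B2=T, B3=F, B4=E, B5=T, B6=T
test 3 (g=3, h=4, y=-3) fires B1->T, B2->F, B1->T, B2->F, B1->T, B2->F, B1->F, B4->S, B3->F, B5->F, B6->F; hits B1=T, B1=F, B2=F, B3=F, B4=S, B5=F, B6=F
test 4 (g=6, h=2, y=0) fires B1->T, B2->T, B1->T, B2->T, B1->T, B2->T, B1->T, B2->T, B1->T, B2->T, B1->T, B2->T, B1->F, B4->E, ...; hits B1=T, B1=F, B2=T, B3=T, B4=E, B6=F
test 5 (g=2, h=3, y=-3) fires B1->T, B2->T, B1->T, B2->T, B1->F, B4->S, B3->F, B5->F, B6->F; hits B1=T, B1=F, B2=T, B3=F, B4=S, B5=F, B6=F
test 6 (g=7, h=3, y=-4) fires B1->T, B2->F, B1->T, B2->F, B1->T, B2->F, B1->T, B2->F, B1->T, B2->F, B1->T, B2->F, B1->T, B2->F, ...; hits B1=T, B1=F, B2=F, B3=F, B4=S, B5=F, B6=T
test 7 (g=7, h=1, y=-4) fires B1->T, B2->F, B1->T, B2->F, B1->T, B2->F, B1->T, B2->F, B1->T, B2->F, B1->T, B2->F, B1->T, B2->F, ...; hits B1=T, B1=F, B2=F, B3=F, B4=S, B5=T, B6=T
test 8 (g=7, h=1, y=-2) fires B1->T, B2->F, B1->T, B2->F, B1->T, B2->F, B1->T, B2->F, B1->T, B2->F, B1->T, B2->F, B1->T, B2->F, ...; hits B1=T, B1=F, B2=F, B3=F, B4=S, B5=T, B6=F
test 9 (g=5, h=2, y=-4) fires B1->T, B2->F, B1->T, B2->F, B1->T, B2->F, B1->T, B2->F, B1->T, B2->F, B1->F, B4->E, B3->F, B5->T, ...; hits B1=T, B1=F, B2=F, B3=F, B4=E, B5=T, B6=T
together the pool reaches 12 outcomes: B1=T, B1=F, B2=T, B2=F, B3=T, B3=F, B4=S, B4=E, B5=T, B5=F, B6=T, B6=F
no size-1 subset reaches all 12 outcomes (best union: 7/12)
no size-2 subset reaches all 12 outcomes (best union: 11/12)
the canonical winner is {1, 4, 7}: size 3, full 12-outcome coverage, earliest index list among size-3 covers

Answer: 1, 4, 7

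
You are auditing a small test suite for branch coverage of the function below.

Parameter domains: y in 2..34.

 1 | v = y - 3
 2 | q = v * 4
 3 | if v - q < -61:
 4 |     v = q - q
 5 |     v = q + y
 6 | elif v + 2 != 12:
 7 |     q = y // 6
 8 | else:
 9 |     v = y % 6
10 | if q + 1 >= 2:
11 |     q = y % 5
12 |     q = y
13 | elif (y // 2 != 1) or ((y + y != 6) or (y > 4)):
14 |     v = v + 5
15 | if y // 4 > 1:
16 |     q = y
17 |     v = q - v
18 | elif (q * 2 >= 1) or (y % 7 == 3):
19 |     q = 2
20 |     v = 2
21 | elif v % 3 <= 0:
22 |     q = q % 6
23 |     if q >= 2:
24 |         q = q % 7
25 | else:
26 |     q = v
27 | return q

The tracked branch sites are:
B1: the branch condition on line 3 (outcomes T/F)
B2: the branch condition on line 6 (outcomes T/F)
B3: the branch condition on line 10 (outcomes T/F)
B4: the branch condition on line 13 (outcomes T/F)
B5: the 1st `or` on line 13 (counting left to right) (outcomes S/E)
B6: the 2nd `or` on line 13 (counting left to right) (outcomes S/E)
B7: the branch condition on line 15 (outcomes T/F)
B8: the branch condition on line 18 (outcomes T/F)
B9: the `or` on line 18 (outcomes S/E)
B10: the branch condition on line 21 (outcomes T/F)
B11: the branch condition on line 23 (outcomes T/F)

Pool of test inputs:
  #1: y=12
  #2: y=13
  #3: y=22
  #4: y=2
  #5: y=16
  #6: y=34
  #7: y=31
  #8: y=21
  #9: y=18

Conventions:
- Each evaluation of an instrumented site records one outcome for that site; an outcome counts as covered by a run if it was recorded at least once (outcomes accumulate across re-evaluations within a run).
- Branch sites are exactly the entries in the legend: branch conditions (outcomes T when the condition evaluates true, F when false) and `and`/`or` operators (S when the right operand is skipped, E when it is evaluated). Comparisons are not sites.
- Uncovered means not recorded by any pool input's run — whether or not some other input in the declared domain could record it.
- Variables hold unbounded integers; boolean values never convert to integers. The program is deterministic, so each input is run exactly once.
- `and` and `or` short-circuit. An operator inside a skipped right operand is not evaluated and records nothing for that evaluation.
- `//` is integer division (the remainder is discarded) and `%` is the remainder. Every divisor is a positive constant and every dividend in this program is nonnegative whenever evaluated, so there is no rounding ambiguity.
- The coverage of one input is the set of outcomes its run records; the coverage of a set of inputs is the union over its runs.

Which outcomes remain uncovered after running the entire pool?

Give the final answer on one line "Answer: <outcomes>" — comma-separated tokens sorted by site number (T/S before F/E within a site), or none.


input #1 (y=12): events B1->F, B2->T, B3->T, B7->T; covers B1=F, B2=T, B3=T, B7=T
input #2 (y=13): events B1->F, B2->F, B3->T, B7->T; covers B1=F, B2=F, B3=T, B7=T
input #3 (y=22): events B1->F, B2->T, B3->T, B7->T; covers B1=F, B2=T, B3=T, B7=T
input #4 (y=2): events B1->F, B2->T, B3->F, B5->E, B6->S, B4->T, B7->F, B9->E, B8->F, B10->F; covers B1=F, B2=T, B3=F, B4=T, B5=E, B6=S, B7=F, B8=F, B9=E, B10=F
input #5 (y=16): events B1->F, B2->T, B3->T, B7->T; covers B1=F, B2=T, B3=T, B7=T
input #6 (y=34): events B1->T, B3->T, B7->T; covers B1=T, B3=T, B7=T
input #7 (y=31): events B1->T, B3->T, B7->T; covers B1=T, B3=T, B7=T
input #8 (y=21): events B1->F, B2->T, B3->T, B7->T; covers B1=F, B2=T, B3=T, B7=T
input #9 (y=18): events B1->F, B2->T, B3->T, B7->T; covers B1=F, B2=T, B3=T, B7=T
union over the pool: B1=T, B1=F, B2=T, B2=F, B3=T, B3=F, B4=T, B5=E, B6=S, B7=T, B7=F, B8=F, B9=E, B10=F
uncovered (8 of 22): B4=F, B5=S, B6=E, B8=T, B9=S, B10=T, B11=T, B11=F
Answer: B4=F, B5=S, B6=E, B8=T, B9=S, B10=T, B11=T, B11=F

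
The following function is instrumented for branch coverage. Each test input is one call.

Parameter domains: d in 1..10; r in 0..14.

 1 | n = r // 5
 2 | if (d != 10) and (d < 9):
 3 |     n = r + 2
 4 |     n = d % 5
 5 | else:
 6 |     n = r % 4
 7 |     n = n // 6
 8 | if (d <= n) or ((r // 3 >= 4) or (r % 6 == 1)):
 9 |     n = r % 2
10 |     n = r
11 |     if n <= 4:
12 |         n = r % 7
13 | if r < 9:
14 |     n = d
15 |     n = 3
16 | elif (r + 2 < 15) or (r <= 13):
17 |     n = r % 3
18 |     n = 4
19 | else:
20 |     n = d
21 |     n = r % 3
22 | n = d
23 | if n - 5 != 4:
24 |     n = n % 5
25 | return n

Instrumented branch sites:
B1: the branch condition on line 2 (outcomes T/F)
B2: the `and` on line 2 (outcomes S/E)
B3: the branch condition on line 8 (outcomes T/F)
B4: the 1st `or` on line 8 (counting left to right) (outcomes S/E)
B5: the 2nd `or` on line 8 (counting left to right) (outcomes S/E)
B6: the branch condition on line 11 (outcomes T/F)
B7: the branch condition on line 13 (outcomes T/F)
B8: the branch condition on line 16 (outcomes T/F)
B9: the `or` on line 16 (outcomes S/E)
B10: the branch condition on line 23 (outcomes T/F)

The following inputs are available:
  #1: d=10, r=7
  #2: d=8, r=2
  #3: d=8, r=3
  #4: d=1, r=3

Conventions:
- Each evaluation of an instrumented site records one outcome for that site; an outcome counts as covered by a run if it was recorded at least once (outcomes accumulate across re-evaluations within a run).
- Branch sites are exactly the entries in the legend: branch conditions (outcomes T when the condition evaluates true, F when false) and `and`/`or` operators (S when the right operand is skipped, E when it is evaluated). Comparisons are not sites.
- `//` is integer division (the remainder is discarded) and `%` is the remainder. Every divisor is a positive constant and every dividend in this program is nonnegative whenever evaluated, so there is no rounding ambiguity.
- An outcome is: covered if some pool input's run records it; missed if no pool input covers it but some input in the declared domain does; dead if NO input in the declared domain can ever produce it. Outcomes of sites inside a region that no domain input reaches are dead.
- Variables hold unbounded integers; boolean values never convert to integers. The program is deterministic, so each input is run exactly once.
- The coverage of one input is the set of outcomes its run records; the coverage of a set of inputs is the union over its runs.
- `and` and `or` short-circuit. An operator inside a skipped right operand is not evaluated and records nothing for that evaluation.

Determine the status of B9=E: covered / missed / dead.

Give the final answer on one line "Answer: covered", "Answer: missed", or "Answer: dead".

no pool input records B9=E
but domain input (d=1, r=13) does record it -> reachable, so missed

Answer: missed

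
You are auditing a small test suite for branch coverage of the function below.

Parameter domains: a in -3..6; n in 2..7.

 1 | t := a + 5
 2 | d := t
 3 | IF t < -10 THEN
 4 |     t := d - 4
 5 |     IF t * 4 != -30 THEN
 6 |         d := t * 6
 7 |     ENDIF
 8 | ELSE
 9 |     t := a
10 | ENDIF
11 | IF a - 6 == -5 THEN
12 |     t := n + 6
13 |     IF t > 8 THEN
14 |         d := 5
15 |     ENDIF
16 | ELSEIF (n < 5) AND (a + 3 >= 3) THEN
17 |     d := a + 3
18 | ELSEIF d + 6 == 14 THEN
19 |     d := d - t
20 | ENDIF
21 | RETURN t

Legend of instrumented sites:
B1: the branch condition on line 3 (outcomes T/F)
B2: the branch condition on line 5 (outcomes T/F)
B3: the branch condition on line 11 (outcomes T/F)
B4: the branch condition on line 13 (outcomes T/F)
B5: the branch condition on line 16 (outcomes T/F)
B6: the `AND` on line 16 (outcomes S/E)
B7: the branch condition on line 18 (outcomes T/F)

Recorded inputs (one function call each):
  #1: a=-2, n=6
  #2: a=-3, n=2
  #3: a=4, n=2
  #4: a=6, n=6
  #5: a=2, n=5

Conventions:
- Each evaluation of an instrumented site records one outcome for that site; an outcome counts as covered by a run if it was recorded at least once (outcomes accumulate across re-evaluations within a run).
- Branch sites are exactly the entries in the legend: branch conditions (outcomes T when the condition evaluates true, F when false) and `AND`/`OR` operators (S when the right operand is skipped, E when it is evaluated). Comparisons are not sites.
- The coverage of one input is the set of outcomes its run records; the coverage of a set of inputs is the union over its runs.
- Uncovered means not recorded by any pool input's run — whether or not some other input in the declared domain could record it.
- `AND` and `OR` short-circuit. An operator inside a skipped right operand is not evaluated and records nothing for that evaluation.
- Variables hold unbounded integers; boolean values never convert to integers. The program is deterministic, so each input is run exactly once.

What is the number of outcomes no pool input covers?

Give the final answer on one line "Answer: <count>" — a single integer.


#1 (a=-2, n=6) -> B1->F, B3->F, B6->S, B5->F, B7->F; covered: B1=F, B3=F, B5=F, B6=S, B7=F
#2 (a=-3, n=2) -> B1->F, B3->F, B6->E, B5->F, B7->F; covered: B1=F, B3=F, B5=F, B6=E, B7=F
#3 (a=4, n=2) -> B1->F, B3->F, B6->E, B5->T; covered: B1=F, B3=F, B5=T, B6=E
#4 (a=6, n=6) -> B1->F, B3->F, B6->S, B5->F, B7->F; covered: B1=F, B3=F, B5=F, B6=S, B7=F
#5 (a=2, n=5) -> B1->F, B3->F, B6->S, B5->F, B7->F; covered: B1=F, B3=F, B5=F, B6=S, B7=F
union over the pool: B1=F, B3=F, B5=T, B5=F, B6=S, B6=E, B7=F
uncovered (7 of 14): B1=T, B2=T, B2=F, B3=T, B4=T, B4=F, B7=T
Answer: 7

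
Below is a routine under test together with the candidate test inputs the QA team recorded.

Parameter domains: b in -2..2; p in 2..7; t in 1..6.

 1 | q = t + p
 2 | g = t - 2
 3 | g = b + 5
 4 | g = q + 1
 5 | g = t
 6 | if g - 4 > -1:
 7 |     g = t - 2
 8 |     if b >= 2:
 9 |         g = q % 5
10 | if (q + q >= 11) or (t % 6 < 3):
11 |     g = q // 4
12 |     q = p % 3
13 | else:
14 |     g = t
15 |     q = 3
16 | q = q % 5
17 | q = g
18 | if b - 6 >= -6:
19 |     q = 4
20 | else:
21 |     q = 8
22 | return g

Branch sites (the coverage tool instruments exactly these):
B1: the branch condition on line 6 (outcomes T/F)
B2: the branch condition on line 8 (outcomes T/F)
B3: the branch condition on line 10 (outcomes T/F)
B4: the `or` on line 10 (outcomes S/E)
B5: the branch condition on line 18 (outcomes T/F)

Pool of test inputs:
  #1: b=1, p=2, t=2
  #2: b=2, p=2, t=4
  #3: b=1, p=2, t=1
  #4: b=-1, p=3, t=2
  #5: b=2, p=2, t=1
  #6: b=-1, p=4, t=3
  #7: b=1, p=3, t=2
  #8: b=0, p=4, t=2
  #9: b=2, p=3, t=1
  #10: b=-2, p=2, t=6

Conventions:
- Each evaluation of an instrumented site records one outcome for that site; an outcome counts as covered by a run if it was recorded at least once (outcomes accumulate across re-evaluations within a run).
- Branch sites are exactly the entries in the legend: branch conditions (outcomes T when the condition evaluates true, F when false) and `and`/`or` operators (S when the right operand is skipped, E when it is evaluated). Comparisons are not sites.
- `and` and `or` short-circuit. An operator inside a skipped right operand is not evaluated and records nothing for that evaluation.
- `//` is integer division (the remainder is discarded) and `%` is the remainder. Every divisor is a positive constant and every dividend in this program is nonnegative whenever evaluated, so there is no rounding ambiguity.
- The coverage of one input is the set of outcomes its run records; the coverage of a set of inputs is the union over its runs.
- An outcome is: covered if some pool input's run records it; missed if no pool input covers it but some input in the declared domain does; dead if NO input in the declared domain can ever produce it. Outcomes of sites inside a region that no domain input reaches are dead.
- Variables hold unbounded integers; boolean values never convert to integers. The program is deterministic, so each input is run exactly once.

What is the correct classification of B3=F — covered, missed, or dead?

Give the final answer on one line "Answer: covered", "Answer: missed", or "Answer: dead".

no pool input records B3=F
but domain input (b=-2, p=2, t=3) does record it -> reachable, so missed

Answer: missed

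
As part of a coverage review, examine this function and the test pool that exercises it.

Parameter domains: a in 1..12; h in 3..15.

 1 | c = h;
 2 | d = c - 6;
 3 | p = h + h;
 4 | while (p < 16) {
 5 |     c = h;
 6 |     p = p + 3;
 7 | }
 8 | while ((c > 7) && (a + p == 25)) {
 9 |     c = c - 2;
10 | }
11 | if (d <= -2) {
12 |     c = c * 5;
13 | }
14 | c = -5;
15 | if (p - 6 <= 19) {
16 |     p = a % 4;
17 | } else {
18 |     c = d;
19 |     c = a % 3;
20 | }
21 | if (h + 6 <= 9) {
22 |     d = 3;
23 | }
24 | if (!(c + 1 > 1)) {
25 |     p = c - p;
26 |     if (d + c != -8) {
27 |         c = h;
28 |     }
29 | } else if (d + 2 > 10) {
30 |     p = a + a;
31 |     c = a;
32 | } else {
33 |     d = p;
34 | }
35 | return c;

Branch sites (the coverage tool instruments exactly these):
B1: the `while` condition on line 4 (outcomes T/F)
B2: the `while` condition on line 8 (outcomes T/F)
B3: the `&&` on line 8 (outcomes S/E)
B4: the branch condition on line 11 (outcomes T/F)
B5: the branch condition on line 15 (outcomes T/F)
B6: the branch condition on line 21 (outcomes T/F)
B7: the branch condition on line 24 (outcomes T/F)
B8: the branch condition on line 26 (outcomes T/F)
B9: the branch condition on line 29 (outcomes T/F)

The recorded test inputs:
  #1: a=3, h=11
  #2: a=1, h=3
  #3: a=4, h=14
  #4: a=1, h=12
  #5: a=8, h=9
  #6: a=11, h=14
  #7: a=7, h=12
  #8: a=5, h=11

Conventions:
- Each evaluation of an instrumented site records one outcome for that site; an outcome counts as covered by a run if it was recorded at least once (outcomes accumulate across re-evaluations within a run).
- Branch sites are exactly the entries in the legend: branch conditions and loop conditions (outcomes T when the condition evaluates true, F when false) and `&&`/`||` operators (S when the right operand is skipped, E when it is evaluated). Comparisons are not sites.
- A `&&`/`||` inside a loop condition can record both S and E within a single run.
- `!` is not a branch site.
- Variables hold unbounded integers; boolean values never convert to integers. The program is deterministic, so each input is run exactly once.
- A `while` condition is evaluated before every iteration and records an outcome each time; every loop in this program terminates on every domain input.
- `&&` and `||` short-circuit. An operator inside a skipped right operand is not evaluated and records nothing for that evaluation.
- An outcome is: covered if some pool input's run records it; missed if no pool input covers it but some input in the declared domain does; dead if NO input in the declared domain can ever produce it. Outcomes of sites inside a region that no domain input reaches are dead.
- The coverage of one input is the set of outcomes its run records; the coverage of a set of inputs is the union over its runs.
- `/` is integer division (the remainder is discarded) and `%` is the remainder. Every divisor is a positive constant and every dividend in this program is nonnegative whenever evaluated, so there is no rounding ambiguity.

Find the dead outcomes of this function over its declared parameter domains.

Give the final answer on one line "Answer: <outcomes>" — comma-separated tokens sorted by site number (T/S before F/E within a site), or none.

sweeping the full domain (156 inputs) for each outcome:
  B8=F: never recorded by any domain input -> dead
  reachable outcomes have witnesses, e.g. B1=T (e.g. a=1, h=3), B1=F (e.g. a=1, h=3), B2=T (e.g. a=1, h=12), B2=F (e.g. a=1, h=3)

Answer: B8=F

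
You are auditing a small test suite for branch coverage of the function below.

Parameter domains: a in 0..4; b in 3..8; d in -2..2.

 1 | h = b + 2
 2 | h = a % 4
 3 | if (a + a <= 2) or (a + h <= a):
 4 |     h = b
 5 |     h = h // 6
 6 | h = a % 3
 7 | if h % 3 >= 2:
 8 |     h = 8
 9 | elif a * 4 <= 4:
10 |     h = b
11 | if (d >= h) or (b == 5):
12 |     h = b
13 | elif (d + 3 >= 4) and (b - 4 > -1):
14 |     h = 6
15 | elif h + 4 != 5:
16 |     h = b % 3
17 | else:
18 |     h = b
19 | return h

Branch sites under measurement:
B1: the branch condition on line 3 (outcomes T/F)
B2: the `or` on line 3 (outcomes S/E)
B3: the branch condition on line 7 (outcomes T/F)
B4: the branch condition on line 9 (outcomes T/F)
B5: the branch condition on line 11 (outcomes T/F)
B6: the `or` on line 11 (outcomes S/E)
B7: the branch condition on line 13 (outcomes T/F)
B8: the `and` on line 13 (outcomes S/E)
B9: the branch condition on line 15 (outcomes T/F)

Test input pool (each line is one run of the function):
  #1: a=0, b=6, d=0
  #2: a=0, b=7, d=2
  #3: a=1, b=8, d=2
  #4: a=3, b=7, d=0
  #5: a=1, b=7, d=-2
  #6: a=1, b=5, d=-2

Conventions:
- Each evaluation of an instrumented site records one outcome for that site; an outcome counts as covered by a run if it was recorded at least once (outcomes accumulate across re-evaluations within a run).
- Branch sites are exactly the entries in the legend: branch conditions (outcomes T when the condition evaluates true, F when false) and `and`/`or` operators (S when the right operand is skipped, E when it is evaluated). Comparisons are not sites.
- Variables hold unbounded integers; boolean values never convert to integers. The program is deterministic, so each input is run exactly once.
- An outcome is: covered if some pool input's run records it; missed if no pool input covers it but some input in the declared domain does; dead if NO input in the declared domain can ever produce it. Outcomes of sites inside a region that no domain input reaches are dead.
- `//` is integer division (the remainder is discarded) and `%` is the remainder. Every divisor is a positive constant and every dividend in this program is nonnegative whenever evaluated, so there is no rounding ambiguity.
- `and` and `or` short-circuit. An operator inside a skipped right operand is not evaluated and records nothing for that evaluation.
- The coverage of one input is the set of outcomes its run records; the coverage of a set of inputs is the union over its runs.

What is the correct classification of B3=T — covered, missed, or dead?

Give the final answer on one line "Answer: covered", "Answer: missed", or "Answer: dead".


no pool input records B3=T
but domain input (a=2, b=3, d=-2) does record it -> reachable, so missed
Answer: missed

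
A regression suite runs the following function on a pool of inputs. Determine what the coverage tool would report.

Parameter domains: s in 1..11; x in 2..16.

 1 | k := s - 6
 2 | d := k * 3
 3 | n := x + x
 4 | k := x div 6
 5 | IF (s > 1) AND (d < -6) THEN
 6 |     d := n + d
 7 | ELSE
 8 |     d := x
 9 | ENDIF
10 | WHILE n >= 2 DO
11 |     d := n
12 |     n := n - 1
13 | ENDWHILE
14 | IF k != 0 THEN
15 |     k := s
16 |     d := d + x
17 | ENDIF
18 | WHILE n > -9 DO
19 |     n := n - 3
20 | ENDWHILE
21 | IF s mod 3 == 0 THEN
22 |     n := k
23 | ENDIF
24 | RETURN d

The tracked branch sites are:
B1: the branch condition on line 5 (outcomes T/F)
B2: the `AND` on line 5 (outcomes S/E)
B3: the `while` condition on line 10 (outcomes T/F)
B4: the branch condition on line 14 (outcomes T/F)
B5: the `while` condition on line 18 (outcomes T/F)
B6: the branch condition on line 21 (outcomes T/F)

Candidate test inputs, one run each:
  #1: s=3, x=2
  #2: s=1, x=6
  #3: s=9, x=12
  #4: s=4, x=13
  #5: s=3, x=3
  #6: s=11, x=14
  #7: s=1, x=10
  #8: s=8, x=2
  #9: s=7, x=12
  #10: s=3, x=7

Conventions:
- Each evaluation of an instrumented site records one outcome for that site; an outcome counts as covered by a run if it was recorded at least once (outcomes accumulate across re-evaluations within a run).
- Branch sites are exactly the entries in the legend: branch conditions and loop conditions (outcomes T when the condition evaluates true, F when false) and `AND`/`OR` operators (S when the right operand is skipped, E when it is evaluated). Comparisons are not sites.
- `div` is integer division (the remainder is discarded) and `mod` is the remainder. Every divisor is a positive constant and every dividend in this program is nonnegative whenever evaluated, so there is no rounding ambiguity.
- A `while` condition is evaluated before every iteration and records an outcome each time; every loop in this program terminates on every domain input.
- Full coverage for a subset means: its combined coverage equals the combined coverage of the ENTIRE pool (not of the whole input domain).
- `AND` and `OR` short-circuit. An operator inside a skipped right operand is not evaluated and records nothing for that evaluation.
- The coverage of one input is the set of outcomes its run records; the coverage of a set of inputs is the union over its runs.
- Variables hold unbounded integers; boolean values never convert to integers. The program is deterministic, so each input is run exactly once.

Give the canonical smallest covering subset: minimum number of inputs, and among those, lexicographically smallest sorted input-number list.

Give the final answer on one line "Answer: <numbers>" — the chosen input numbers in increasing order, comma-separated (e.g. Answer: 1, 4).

input #1, s=3, x=2: events B2->E, B1->T, B3->T, B3->T, B3->T, B3->F, B4->F, B5->T, B5->T, B5->T, B5->T, B5->F, B6->T; outcomes B1=T, B2=E, B3=T, B3=F, B4=F, B5=T, B5=F, B6=T
input #2, s=1, x=6: events B2->S, B1->F, B3->T, B3->T, B3->T, B3->T, B3->T, B3->T, B3->T, B3->T, B3->T, B3->T, B3->T, B3->F, ...; outcomes B1=F, B2=S, B3=T, B3=F, B4=T, B5=T, B5=F, B6=F
input #3, s=9, x=12: events B2->E, B1->F, B3->T, B3->T, B3->T, B3->T, B3->T, B3->T, B3->T, B3->T, B3->T, B3->T, B3->T, B3->T, ...; outcomes B1=F, B2=E, B3=T, B3=F, B4=T, B5=T, B5=F, B6=T
input #4, s=4, x=13: events B2->E, B1->F, B3->T, B3->T, B3->T, B3->T, B3->T, B3->T, B3->T, B3->T, B3->T, B3->T, B3->T, B3->T, ...; outcomes B1=F, B2=E, B3=T, B3=F, B4=T, B5=T, B5=F, B6=F
input #5, s=3, x=3: events B2->E, B1->T, B3->T, B3->T, B3->T, B3->T, B3->T, B3->F, B4->F, B5->T, B5->T, B5->T, B5->T, B5->F, ...; outcomes B1=T, B2=E, B3=T, B3=F, B4=F, B5=T, B5=F, B6=T
input #6, s=11, x=14: events B2->E, B1->F, B3->T, B3->T, B3->T, B3->T, B3->T, B3->T, B3->T, B3->T, B3->T, B3->T, B3->T, B3->T, ...; outcomes B1=F, B2=E, B3=T, B3=F, B4=T, B5=T, B5=F, B6=F
input #7, s=1, x=10: events B2->S, B1->F, B3->T, B3->T, B3->T, B3->T, B3->T, B3->T, B3->T, B3->T, B3->T, B3->T, B3->T, B3->T, ...; outcomes B1=F, B2=S, B3=T, B3=F, B4=T, B5=T, B5=F, B6=F
input #8, s=8, x=2: events B2->E, B1->F, B3->T, B3->T, B3->T, B3->F, B4->F, B5->T, B5->T, B5->T, B5->T, B5->F, B6->F; outcomes B1=F, B2=E, B3=T, B3=F, B4=F, B5=T, B5=F, B6=F
input #9, s=7, x=12: events B2->E, B1->F, B3->T, B3->T, B3->T, B3->T, B3->T, B3->T, B3->T, B3->T, B3->T, B3->T, B3->T, B3->T, ...; outcomes B1=F, B2=E, B3=T, B3=F, B4=T, B5=T, B5=F, B6=F
input #10, s=3, x=7: events B2->E, B1->T, B3->T, B3->T, B3->T, B3->T, B3->T, B3->T, B3->T, B3->T, B3->T, B3->T, B3->T, B3->T, ...; outcomes B1=T, B2=E, B3=T, B3=F, B4=T, B5=T, B5=F, B6=T
together the pool reaches 12 outcomes: B1=T, B1=F, B2=S, B2=E, B3=T, B3=F, B4=T, B4=F, B5=T, B5=F, B6=T, B6=F
no size-1 subset reaches all 12 outcomes (best union: 8/12)
the canonical winner is {1, 2}: size 2, full 12-outcome coverage, earliest index list among size-2 covers

Answer: 1, 2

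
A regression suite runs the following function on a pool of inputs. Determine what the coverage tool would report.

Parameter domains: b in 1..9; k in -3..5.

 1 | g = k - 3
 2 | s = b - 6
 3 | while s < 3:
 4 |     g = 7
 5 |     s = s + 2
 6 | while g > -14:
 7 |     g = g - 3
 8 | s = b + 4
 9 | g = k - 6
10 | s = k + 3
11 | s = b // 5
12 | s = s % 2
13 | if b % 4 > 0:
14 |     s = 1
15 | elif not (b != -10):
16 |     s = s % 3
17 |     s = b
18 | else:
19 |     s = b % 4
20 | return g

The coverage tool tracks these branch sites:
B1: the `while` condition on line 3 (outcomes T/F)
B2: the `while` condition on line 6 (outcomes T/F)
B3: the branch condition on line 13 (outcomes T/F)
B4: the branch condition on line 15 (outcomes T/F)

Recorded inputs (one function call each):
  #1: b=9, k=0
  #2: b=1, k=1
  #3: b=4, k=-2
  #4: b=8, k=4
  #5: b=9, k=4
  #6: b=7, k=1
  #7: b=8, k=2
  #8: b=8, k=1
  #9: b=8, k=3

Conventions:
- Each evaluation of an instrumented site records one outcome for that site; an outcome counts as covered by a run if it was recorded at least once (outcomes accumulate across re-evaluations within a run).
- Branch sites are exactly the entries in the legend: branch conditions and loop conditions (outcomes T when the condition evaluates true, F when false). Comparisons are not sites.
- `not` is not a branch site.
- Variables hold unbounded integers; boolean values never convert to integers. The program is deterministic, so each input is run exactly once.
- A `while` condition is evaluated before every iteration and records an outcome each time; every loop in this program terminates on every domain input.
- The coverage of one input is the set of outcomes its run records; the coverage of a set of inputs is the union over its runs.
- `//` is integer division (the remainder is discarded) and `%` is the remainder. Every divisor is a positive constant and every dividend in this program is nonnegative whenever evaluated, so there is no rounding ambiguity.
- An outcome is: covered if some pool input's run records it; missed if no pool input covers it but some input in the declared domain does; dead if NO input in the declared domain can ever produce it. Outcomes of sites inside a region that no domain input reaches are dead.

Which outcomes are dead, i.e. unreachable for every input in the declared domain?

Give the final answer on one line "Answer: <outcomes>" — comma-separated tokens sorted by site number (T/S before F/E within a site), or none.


checking every outcome against all 81 domain inputs:
  B4=T: unreachable across the whole domain -> dead
  reachable outcomes have witnesses, e.g. B1=T (e.g. b=1, k=-3), B1=F (e.g. b=1, k=-3), B2=T (e.g. b=1, k=-3), B2=F (e.g. b=1, k=-3)
Answer: B4=T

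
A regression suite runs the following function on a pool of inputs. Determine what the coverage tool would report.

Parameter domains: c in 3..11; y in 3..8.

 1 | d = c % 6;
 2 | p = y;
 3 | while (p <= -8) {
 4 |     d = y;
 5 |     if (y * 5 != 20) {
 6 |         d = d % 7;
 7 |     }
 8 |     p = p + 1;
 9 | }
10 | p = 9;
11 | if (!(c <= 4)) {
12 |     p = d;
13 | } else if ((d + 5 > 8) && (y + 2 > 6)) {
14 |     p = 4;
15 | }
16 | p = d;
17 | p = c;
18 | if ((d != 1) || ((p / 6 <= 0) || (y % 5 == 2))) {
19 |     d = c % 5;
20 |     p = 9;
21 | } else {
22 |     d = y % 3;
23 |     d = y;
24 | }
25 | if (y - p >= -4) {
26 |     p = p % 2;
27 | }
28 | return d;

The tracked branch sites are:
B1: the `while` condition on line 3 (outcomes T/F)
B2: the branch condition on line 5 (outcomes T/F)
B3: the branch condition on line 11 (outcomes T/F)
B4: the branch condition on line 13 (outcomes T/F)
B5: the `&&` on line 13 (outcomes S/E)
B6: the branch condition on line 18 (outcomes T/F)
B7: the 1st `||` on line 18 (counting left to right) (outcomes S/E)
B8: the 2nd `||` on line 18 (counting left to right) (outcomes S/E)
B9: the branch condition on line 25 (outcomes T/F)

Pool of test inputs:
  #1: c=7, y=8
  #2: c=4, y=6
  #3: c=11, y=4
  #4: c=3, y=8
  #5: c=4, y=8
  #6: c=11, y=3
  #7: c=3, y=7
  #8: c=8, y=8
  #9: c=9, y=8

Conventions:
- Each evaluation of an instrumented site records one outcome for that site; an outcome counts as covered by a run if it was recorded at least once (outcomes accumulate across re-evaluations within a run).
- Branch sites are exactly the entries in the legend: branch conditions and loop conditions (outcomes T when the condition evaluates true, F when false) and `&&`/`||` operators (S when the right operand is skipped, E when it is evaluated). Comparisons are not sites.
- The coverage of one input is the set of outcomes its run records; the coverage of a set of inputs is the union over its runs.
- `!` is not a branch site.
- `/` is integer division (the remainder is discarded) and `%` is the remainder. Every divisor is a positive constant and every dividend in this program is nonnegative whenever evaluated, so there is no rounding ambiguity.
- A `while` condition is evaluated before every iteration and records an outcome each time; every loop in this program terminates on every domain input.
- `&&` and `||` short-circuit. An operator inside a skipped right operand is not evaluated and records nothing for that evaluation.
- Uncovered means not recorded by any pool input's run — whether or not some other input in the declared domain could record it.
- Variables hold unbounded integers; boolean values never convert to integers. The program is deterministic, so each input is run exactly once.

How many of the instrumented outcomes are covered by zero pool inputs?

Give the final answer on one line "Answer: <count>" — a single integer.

run #1 (c=7, y=8) runs B1->F, B3->T, B7->E, B8->E, B6->F, B9->T; records B1=F, B3=T, B6=F, B7=E, B8=E, B9=T
run #2 (c=4, y=6) runs B1->F, B3->F, B5->E, B4->T, B7->S, B6->T, B9->T; records B1=F, B3=F, B4=T, B5=E, B6=T, B7=S, B9=T
run #3 (c=11, y=4) runs B1->F, B3->T, B7->S, B6->T, B9->F; records B1=F, B3=T, B6=T, B7=S, B9=F
run #4 (c=3, y=8) runs B1->F, B3->F, B5->S, B4->F, B7->S, B6->T, B9->T; records B1=F, B3=F, B4=F, B5=S, B6=T, B7=S, B9=T
run #5 (c=4, y=8) runs B1->F, B3->F, B5->E, B4->T, B7->S, B6->T, B9->T; records B1=F, B3=F, B4=T, B5=E, B6=T, B7=S, B9=T
run #6 (c=11, y=3) runs B1->F, B3->T, B7->S, B6->T, B9->F; records B1=F, B3=T, B6=T, B7=S, B9=F
run #7 (c=3, y=7) runs B1->F, B3->F, B5->S, B4->F, B7->S, B6->T, B9->T; records B1=F, B3=F, B4=F, B5=S, B6=T, B7=S, B9=T
run #8 (c=8, y=8) runs B1->F, B3->T, B7->S, B6->T, B9->T; records B1=F, B3=T, B6=T, B7=S, B9=T
run #9 (c=9, y=8) runs B1->F, B3->T, B7->S, B6->T, B9->T; records B1=F, B3=T, B6=T, B7=S, B9=T
union over the pool: B1=F, B3=T, B3=F, B4=T, B4=F, B5=S, B5=E, B6=T, B6=F, B7=S, B7=E, B8=E, B9=T, B9=F
uncovered (4 of 18): B1=T, B2=T, B2=F, B8=S

Answer: 4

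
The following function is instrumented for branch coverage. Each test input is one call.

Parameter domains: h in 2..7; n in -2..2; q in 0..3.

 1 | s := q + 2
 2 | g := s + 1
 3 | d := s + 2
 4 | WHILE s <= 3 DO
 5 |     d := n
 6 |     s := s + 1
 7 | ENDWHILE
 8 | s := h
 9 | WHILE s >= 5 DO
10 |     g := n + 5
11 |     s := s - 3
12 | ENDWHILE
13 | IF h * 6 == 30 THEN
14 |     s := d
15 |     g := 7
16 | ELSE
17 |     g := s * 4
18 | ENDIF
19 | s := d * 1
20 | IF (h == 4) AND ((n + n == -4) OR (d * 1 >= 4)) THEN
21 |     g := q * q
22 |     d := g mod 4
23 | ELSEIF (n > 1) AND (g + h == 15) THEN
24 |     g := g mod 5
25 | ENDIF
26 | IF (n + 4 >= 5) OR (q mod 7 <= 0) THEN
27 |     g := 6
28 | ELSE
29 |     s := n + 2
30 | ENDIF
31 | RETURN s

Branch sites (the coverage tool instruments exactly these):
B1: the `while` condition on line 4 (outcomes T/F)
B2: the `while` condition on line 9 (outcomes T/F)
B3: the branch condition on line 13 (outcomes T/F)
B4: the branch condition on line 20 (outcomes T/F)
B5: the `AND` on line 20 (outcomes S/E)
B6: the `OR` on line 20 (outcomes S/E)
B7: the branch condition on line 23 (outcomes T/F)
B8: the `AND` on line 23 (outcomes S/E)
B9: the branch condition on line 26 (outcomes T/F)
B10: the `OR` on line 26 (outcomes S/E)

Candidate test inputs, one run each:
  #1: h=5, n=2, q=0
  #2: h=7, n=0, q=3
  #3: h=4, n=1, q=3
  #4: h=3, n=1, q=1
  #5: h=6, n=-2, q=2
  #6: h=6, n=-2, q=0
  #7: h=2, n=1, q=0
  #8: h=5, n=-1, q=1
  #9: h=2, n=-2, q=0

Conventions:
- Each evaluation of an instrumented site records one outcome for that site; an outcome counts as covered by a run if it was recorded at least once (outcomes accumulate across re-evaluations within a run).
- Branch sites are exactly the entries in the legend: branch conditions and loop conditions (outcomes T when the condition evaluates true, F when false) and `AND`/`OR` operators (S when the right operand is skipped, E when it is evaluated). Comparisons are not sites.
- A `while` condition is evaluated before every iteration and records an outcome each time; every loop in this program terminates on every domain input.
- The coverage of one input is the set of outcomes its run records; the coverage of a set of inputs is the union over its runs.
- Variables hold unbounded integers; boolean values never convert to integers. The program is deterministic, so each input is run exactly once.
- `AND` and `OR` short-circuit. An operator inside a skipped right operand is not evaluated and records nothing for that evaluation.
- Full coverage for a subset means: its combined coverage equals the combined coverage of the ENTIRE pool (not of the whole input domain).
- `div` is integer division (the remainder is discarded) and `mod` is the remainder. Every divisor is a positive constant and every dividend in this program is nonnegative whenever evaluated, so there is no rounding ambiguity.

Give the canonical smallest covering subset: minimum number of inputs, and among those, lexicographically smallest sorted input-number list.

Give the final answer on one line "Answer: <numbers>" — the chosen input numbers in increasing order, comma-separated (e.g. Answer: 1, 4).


test 1 (h=5, n=2, q=0) hits B1=T, B1=F, B2=T, B2=F, B3=T, B4=F, B5=S, B7=F, B8=E, B9=T, B10=S
test 2 (h=7, n=0, q=3) hits B1=F, B2=T, B2=F, B3=F, B4=F, B5=S, B7=F, B8=S, B9=F, B10=E
test 3 (h=4, n=1, q=3) hits B1=F, B2=F, B3=F, B4=T, B5=E, B6=E, B9=T, B10=S
test 4 (h=3, n=1, q=1) hits B1=T, B1=F, B2=F, B3=F, B4=F, B5=S, B7=F, B8=S, B9=T, B10=S
test 5 (h=6, n=-2, q=2) hits B1=F, B2=T, B2=F, B3=F, B4=F, B5=S, B7=F, B8=S, B9=F, B10=E
test 6 (h=6, n=-2, q=0) hits B1=T, B1=F, B2=T, B2=F, B3=F, B4=F, B5=S, B7=F, B8=S, B9=T, B10=E
test 7 (h=2, n=1, q=0) hits B1=T, B1=F, B2=F, B3=F, B4=F, B5=S, B7=F, B8=S, B9=T, B10=S
test 8 (h=5, n=-1, q=1) hits B1=T, B1=F, B2=T, B2=F, B3=T, B4=F, B5=S, B7=F, B8=S, B9=F, B10=E
test 9 (h=2, n=-2, q=0) hits B1=T, B1=F, B2=F, B3=F, B4=F, B5=S, B7=F, B8=S, B9=T, B10=E
the full pool covers 18 outcomes: B1=T, B1=F, B2=T, B2=F, B3=T, B3=F, B4=T, B4=F, B5=S, B5=E, B6=E, B7=F, B8=S, B8=E, B9=T, B9=F, B10=S, B10=E
checked all size-1 subsets: none covers 18 outcomes (max 11/18)
checked all size-2 subsets: none covers 18 outcomes (max 17/18)
at size 3, {1, 2, 3} reaches all 18 outcomes; every lexicographically earlier size-3 subset fails
Answer: 1, 2, 3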